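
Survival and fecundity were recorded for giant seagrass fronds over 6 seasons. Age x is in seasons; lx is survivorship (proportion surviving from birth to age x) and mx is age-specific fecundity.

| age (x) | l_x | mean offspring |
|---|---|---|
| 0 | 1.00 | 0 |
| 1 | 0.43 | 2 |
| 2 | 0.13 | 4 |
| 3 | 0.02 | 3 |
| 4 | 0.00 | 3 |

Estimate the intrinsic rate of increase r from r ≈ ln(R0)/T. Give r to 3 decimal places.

R0 = Σ lx·mx = 0 + 0.86 + 0.52 + 0.06 + 0 = 1.44
Σ x·lx·mx = 2.08; T = 2.08/1.44 = 1.44444…
r ≈ ln(R0)/T = ln(1.44)/1.44444… = 0.25245… → 0.252

0.252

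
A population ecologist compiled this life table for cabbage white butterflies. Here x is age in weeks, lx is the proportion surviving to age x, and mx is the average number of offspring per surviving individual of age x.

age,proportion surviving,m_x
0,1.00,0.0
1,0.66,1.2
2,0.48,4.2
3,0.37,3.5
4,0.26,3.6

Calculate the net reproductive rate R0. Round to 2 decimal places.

5.04

lx·mx by age: 0, 0.792, 2.016, 1.295, 0.936
R0 = Σ lx·mx = 5.039 → 5.04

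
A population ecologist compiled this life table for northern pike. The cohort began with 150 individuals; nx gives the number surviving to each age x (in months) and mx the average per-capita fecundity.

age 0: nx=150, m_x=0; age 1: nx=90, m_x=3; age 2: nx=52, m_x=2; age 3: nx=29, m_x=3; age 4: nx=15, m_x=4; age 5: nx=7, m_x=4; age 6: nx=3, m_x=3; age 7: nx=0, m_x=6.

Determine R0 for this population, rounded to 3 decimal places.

3.720

lx = nx/n0 = nx/150: 1, 0.6, 0.34667…, 0.19333…, 0.1, 0.04667…, 0.02, 0
lx·mx by age: 0, 1.8, 0.693333…, 0.58…, 0.4, 0.186667…, 0.06, 0
R0 = Σ lx·mx = 3.72… → 3.720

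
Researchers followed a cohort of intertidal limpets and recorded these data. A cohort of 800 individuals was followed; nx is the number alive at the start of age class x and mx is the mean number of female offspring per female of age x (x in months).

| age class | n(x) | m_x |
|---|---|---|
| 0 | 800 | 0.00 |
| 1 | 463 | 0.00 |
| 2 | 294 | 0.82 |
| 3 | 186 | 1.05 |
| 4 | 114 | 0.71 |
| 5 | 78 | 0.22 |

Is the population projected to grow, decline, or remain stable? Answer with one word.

declining

lx = nx/n0 = nx/800: 1, 0.57875, 0.3675, 0.2325, 0.1425, 0.0975
R0 = Σ lx·mx = 0 + 0 + 0.30135 + 0.244125 + 0.101175 + 0.02145 = 0.6681…
R0 < 1, so the population is declining.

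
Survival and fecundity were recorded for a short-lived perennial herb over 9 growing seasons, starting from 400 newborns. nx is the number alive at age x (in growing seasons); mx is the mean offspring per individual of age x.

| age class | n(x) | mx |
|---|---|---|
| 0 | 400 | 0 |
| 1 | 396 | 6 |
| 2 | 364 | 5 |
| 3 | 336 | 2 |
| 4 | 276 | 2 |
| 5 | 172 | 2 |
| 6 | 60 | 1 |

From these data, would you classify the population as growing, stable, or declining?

growing

lx = nx/n0 = nx/400: 1, 0.99, 0.91, 0.84, 0.69, 0.43, 0.15
R0 = Σ lx·mx = 0 + 5.94 + 4.55 + 1.68 + 1.38 + 0.86 + 0.15 = 14.56
R0 > 1, so the population is growing.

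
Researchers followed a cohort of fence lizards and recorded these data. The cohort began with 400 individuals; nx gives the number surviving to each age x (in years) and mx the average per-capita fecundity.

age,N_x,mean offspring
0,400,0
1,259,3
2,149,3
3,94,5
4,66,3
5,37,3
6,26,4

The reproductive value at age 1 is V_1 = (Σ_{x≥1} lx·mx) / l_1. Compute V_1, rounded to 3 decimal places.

lx = nx/n0 = nx/400: 1, 0.6475, 0.3725, 0.235, 0.165, 0.0925, 0.065
lx·mx for x ≥ 1: 1.9425, 1.1175, 1.175, 0.495, 0.2775, 0.26 → sum = 5.2675
V_1 = 5.2675 / l_1 = 5.2675 / 0.6475 = 8.135135… → 8.135

8.135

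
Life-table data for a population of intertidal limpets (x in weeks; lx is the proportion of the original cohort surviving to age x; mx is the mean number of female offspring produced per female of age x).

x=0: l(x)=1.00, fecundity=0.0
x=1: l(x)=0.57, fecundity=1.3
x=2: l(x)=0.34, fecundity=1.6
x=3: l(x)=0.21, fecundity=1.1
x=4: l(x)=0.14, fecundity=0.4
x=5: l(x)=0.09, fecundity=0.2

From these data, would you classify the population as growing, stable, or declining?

R0 = Σ lx·mx = 0 + 0.741 + 0.544 + 0.231 + 0.056 + 0.018 = 1.59
R0 > 1, so the population is growing.

growing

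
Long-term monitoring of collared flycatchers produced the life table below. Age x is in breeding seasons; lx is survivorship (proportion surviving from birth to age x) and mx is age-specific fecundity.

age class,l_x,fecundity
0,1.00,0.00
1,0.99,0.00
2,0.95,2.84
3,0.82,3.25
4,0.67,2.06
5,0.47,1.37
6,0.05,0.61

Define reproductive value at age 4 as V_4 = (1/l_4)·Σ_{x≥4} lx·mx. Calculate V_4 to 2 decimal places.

3.07

lx·mx for x ≥ 4: 1.3802, 0.6439, 0.0305 → sum = 2.0546
V_4 = 2.0546 / l_4 = 2.0546 / 0.67 = 3.066567… → 3.07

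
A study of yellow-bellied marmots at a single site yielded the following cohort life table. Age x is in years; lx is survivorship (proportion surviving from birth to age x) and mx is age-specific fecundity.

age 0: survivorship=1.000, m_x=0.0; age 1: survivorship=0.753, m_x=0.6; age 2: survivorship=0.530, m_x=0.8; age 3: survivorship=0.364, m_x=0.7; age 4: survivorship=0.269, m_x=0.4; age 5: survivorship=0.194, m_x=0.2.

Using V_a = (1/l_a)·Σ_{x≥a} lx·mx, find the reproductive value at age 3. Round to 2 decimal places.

1.10

lx·mx for x ≥ 3: 0.2548, 0.1076, 0.0388 → sum = 0.4012
V_3 = 0.4012 / l_3 = 0.4012 / 0.364 = 1.102198… → 1.10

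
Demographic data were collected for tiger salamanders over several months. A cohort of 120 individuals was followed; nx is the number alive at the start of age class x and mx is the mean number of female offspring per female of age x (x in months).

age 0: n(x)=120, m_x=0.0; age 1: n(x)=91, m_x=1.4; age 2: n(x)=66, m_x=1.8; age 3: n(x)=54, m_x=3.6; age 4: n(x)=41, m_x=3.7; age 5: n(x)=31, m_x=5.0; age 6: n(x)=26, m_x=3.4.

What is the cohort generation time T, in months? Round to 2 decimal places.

lx = nx/n0 = nx/120: 1, 0.75833…, 0.55, 0.45, 0.34167…, 0.25833…, 0.21667…
lx·mx: 0, 1.061667…, 0.99, 1.62, 1.264167…, 1.291667…, 0.736667… → R0 = 6.964167…
x·lx·mx: 0, 1.061667…, 1.98, 4.86, 5.056667…, 6.458333…, 4.42… → Σ = 23.836667…
T = 23.836667… / 6.964167… = 3.422759… → 3.42

3.42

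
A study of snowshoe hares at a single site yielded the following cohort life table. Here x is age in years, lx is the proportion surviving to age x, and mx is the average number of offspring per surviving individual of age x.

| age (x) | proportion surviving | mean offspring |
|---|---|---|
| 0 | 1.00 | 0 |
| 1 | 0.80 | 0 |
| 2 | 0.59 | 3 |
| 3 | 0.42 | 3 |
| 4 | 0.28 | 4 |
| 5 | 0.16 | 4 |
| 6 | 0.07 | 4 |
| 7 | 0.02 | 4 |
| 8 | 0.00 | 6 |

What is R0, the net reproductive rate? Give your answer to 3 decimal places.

lx·mx by age: 0, 0, 1.77, 1.26, 1.12, 0.64, 0.28, 0.08, 0
R0 = Σ lx·mx = 5.15 → 5.150

5.150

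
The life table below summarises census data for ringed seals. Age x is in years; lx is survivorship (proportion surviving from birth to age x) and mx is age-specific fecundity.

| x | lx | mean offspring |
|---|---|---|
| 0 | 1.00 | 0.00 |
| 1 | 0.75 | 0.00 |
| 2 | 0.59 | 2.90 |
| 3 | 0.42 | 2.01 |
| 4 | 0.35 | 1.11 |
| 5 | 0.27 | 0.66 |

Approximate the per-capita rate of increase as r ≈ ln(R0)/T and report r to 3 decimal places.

R0 = Σ lx·mx = 0 + 0 + 1.711 + 0.8442 + 0.3885 + 0.1782 = 3.1219
Σ x·lx·mx = 8.3996; T = 8.3996/3.1219 = 2.69054…
r ≈ ln(R0)/T = ln(3.1219)/2.69054… = 0.42313… → 0.423

0.423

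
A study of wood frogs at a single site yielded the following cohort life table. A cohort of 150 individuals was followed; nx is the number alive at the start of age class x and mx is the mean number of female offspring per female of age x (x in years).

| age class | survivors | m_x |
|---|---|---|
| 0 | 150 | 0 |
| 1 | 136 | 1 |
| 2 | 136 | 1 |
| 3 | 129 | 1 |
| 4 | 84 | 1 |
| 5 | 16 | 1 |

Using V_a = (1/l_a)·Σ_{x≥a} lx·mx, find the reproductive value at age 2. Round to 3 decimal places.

2.684

lx = nx/n0 = nx/150: 1, 0.90667…, 0.90667…, 0.86, 0.56, 0.10667…
lx·mx for x ≥ 2: 0.906667…, 0.86, 0.56, 0.106667… → sum = 2.433333…
V_2 = 2.433333… / l_2 = 2.433333… / 0.906667… = 2.683824… → 2.684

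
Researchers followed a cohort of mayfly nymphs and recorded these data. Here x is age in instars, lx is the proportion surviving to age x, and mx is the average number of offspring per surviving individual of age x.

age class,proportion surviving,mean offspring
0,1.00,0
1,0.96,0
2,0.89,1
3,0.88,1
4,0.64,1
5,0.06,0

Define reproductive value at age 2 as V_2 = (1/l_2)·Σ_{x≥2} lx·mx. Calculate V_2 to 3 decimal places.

lx·mx for x ≥ 2: 0.89, 0.88, 0.64, 0 → sum = 2.41
V_2 = 2.41 / l_2 = 2.41 / 0.89 = 2.707865… → 2.708

2.708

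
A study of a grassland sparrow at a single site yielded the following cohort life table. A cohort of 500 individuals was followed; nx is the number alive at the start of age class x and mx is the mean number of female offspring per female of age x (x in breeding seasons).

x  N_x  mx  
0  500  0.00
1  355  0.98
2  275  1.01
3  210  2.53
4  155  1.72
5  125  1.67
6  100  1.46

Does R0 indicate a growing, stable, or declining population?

lx = nx/n0 = nx/500: 1, 0.71, 0.55, 0.42, 0.31, 0.25, 0.2
R0 = Σ lx·mx = 0 + 0.6958 + 0.5555 + 1.0626 + 0.5332 + 0.4175 + 0.292 = 3.5566
R0 > 1, so the population is growing.

growing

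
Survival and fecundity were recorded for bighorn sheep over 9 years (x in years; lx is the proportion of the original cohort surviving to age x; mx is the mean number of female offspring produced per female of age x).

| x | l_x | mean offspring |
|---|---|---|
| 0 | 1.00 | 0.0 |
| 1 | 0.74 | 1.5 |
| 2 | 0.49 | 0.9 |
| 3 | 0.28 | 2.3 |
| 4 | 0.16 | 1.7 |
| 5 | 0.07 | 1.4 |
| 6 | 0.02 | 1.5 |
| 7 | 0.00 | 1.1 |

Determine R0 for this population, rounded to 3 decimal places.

lx·mx by age: 0, 1.11, 0.441, 0.644, 0.272, 0.098, 0.03, 0
R0 = Σ lx·mx = 2.595 → 2.595

2.595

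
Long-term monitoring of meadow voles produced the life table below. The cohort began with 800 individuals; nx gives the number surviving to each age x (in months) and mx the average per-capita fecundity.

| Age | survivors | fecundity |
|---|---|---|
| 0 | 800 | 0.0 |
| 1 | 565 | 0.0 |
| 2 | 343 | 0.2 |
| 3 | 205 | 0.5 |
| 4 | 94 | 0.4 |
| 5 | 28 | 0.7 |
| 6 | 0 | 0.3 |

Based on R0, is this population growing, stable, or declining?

lx = nx/n0 = nx/800: 1, 0.70625, 0.42875, 0.25625, 0.1175, 0.035, 0
R0 = Σ lx·mx = 0 + 0 + 0.08575 + 0.128125 + 0.047 + 0.0245 + 0 = 0.285375
R0 < 1, so the population is declining.

declining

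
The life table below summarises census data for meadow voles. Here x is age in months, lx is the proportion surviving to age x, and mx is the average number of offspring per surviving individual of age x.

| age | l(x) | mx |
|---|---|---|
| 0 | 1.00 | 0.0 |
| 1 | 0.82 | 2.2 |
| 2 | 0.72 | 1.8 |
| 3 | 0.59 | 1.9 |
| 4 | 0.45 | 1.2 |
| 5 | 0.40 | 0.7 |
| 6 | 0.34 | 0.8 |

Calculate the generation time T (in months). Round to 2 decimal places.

lx·mx: 0, 1.804, 1.296, 1.121, 0.54, 0.28, 0.272 → R0 = 5.313
x·lx·mx: 0, 1.804, 2.592, 3.363, 2.16, 1.4, 1.632 → Σ = 12.951
T = 12.951 / 5.313 = 2.437606… → 2.44

2.44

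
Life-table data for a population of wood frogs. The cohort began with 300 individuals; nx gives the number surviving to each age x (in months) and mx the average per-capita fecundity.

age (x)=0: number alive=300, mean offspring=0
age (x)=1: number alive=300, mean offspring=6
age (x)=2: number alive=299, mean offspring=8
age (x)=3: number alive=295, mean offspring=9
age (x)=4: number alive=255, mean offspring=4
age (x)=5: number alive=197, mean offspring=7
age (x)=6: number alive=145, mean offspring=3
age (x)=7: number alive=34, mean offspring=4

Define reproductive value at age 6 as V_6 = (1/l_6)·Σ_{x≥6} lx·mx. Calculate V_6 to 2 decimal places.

lx = nx/n0 = nx/300: 1, 1, 0.99667…, 0.98333…, 0.85, 0.65667…, 0.48333…, 0.11333…
lx·mx for x ≥ 6: 1.45…, 0.453333… → sum = 1.903333…
V_6 = 1.903333… / l_6 = 1.903333… / 0.483333… = 3.937931… → 3.94

3.94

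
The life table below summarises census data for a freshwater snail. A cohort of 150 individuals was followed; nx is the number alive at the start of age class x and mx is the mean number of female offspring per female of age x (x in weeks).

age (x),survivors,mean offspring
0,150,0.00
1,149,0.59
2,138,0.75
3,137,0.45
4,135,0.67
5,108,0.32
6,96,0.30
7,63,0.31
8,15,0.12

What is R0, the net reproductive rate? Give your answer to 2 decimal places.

2.85

lx = nx/n0 = nx/150: 1, 0.99333…, 0.92, 0.91333…, 0.9, 0.72, 0.64, 0.42, 0.1
lx·mx by age: 0, 0.586067…, 0.69, 0.411…, 0.603, 0.2304, 0.192, 0.1302, 0.012
R0 = Σ lx·mx = 2.854667… → 2.85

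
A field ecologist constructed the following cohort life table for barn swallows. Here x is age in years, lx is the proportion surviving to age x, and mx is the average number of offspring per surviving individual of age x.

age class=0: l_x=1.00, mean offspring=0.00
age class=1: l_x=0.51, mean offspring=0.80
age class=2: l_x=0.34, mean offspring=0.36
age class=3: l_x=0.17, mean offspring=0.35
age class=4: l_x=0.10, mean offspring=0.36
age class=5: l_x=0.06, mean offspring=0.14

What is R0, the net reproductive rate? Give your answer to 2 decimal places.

lx·mx by age: 0, 0.408, 0.1224, 0.0595, 0.036, 0.0084
R0 = Σ lx·mx = 0.6343 → 0.63

0.63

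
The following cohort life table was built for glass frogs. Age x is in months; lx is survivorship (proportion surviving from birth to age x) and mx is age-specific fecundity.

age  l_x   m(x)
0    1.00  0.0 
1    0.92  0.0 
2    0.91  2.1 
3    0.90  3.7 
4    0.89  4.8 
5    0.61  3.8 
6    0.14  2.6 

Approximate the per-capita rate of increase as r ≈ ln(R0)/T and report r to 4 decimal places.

0.6827

R0 = Σ lx·mx = 0 + 0 + 1.911 + 3.33 + 4.272 + 2.318 + 0.364 = 12.195
Σ x·lx·mx = 44.674; T = 44.674/12.195 = 3.6633…
r ≈ ln(R0)/T = ln(12.195)/3.6633… = 0.682724… → 0.6827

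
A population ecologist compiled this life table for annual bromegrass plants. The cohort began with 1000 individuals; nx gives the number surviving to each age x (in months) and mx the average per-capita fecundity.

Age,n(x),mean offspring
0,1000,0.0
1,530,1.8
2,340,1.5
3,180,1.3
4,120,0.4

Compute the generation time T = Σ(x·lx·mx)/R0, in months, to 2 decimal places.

lx = nx/n0 = nx/1000: 1, 0.53, 0.34, 0.18, 0.12
lx·mx: 0, 0.954, 0.51, 0.234, 0.048 → R0 = 1.746
x·lx·mx: 0, 0.954, 1.02, 0.702, 0.192 → Σ = 2.868
T = 2.868 / 1.746 = 1.642612… → 1.64

1.64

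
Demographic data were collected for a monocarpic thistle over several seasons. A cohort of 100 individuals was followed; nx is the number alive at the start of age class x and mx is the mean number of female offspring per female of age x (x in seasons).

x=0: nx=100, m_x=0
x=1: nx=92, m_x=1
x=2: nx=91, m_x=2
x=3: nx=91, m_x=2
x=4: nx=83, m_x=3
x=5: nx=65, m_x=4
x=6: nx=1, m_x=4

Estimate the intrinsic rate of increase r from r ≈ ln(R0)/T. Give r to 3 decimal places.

0.662

lx = nx/n0 = nx/100: 1, 0.92, 0.91, 0.91, 0.83, 0.65, 0.01
R0 = Σ lx·mx = 0 + 0.92 + 1.82 + 1.82 + 2.49 + 2.6 + 0.04 = 9.69
Σ x·lx·mx = 33.22; T = 33.22/9.69 = 3.42828…
r ≈ ln(R0)/T = ln(9.69)/3.42828… = 0.66246… → 0.662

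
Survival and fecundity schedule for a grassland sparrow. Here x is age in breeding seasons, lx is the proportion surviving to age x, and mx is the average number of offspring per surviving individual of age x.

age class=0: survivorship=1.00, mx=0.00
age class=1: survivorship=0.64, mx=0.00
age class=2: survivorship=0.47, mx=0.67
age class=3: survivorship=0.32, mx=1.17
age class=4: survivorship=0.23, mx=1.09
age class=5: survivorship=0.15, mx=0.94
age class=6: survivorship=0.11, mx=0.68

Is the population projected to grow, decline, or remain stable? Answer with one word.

R0 = Σ lx·mx = 0 + 0 + 0.3149 + 0.3744 + 0.2507 + 0.141 + 0.0748 = 1.1558
R0 > 1, so the population is growing.

growing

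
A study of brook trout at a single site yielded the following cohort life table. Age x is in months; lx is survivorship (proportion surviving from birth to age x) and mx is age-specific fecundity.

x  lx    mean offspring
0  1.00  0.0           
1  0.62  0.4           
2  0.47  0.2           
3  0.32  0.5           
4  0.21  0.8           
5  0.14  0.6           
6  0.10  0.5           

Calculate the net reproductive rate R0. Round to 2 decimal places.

lx·mx by age: 0, 0.248, 0.094, 0.16, 0.168, 0.084, 0.05
R0 = Σ lx·mx = 0.804 → 0.80

0.80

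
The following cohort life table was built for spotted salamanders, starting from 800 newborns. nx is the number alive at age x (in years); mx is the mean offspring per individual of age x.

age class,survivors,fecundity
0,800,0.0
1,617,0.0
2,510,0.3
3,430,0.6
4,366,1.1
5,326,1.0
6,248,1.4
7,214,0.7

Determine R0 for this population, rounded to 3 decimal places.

2.046

lx = nx/n0 = nx/800: 1, 0.77125, 0.6375, 0.5375, 0.4575, 0.4075, 0.31, 0.2675
lx·mx by age: 0, 0, 0.19125, 0.3225, 0.50325, 0.4075, 0.434, 0.18725
R0 = Σ lx·mx = 2.04575 → 2.046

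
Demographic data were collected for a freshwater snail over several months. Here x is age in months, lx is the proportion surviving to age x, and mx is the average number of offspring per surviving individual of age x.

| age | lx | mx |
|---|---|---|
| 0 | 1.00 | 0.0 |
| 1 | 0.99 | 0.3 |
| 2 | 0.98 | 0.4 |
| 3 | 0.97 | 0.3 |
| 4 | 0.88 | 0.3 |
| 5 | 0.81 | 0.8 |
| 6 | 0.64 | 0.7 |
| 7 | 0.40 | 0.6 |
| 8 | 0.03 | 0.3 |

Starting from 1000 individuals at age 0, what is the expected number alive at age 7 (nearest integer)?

400

Expected survivors = N0 · l_7 = 1000 × 0.40 = 400 → 400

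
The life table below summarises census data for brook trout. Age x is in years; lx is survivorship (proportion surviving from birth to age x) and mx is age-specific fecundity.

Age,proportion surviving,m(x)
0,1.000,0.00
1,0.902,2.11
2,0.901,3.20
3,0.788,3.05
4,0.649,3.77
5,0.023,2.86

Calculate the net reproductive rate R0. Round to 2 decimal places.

9.70

lx·mx by age: 0, 1.90322, 2.8832, 2.4034, 2.44673, 0.06578
R0 = Σ lx·mx = 9.70233 → 9.70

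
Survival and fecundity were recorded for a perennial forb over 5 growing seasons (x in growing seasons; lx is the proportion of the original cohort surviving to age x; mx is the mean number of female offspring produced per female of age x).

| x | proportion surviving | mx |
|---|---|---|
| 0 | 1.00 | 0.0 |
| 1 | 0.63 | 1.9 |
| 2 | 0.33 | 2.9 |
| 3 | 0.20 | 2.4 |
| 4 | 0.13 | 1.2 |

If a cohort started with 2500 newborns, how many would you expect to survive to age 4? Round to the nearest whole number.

Expected survivors = N0 · l_4 = 2500 × 0.13 = 325 → 325

325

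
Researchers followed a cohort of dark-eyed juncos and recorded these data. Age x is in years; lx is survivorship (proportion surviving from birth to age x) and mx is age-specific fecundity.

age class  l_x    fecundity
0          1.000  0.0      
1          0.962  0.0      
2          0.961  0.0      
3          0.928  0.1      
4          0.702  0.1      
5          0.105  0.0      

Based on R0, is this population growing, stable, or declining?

R0 = Σ lx·mx = 0 + 0 + 0 + 0.0928 + 0.0702 + 0 = 0.163
R0 < 1, so the population is declining.

declining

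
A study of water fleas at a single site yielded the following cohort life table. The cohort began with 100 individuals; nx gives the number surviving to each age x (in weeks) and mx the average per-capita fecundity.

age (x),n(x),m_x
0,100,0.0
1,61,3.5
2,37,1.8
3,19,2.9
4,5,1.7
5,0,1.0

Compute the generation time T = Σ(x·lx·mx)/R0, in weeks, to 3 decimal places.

lx = nx/n0 = nx/100: 1, 0.61, 0.37, 0.19, 0.05, 0
lx·mx: 0, 2.135, 0.666, 0.551, 0.085, 0 → R0 = 3.437
x·lx·mx: 0, 2.135, 1.332, 1.653, 0.34, 0 → Σ = 5.46
T = 5.46 / 3.437 = 1.588595… → 1.589

1.589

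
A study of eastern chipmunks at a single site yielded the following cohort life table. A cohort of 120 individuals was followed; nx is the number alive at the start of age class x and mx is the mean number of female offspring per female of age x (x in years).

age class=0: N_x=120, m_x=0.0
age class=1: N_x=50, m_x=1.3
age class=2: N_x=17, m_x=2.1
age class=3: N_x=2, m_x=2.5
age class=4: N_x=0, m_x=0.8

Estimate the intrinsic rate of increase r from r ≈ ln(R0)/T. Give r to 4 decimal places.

lx = nx/n0 = nx/120: 1, 0.41667…, 0.14167…, 0.01667…, 0
R0 = Σ lx·mx = 0 + 0.54167… + 0.2975… + 0.04167… + 0 = 0.880833…
Σ x·lx·mx = 1.261667…; T = 1.261667…/0.880833… = 1.43236…
r ≈ ln(R0)/T = ln(0.880833…)/1.43236… = -0.088586… → -0.0886

-0.0886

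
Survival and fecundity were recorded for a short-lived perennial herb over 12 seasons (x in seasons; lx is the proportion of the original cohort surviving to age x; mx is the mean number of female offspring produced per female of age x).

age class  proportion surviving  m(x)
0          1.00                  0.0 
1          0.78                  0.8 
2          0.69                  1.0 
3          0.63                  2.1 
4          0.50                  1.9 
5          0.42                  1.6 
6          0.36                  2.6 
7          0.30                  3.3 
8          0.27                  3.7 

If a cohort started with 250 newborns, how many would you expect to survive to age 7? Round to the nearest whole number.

75

Expected survivors = N0 · l_7 = 250 × 0.30 = 75 → 75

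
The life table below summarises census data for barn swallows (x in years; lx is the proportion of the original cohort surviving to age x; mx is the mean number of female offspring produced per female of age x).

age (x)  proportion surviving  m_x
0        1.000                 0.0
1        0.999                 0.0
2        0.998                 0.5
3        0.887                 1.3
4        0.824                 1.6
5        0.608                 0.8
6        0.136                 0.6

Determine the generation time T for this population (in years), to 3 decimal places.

lx·mx: 0, 0, 0.499, 1.1531, 1.3184, 0.4864, 0.0816 → R0 = 3.5385
x·lx·mx: 0, 0, 0.998, 3.4593, 5.2736, 2.432, 0.4896 → Σ = 12.6525
T = 12.6525 / 3.5385 = 3.575668… → 3.576

3.576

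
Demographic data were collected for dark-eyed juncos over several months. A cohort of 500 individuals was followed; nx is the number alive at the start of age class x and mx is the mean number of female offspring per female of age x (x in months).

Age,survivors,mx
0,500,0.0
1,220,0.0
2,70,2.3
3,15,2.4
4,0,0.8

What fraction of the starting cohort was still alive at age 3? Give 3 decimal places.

l_3 = n_3/n_0 = 15/500 = 0.03 → 0.030

0.030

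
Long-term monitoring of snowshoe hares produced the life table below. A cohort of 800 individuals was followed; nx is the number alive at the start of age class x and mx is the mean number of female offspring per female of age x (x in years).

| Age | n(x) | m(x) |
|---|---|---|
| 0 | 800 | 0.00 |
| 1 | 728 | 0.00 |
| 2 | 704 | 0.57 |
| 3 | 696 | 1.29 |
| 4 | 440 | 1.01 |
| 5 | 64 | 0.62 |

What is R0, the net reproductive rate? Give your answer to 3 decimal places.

lx = nx/n0 = nx/800: 1, 0.91, 0.88, 0.87, 0.55, 0.08
lx·mx by age: 0, 0, 0.5016, 1.1223, 0.5555, 0.0496
R0 = Σ lx·mx = 2.229 → 2.229

2.229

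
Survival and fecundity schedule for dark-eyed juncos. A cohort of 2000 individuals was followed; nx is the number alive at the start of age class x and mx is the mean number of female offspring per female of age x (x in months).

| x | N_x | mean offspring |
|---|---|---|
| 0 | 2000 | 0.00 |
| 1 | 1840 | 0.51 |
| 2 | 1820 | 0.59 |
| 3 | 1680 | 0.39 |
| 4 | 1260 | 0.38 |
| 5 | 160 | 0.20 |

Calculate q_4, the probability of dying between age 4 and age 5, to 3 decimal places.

lx = nx/n0 = nx/2000: 1, 0.92, 0.91, 0.84, 0.63, 0.08
q_4 = (l_4 − l_5) / l_4 = (0.63 − 0.08) / 0.63
     = 0.55 / 0.63 = 0.873016… → 0.873

0.873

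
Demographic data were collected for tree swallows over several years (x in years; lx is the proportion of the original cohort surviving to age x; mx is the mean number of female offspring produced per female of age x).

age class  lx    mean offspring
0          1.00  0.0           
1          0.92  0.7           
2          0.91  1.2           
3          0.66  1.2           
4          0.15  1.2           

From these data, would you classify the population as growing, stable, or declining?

R0 = Σ lx·mx = 0 + 0.644 + 1.092 + 0.792 + 0.18 = 2.708
R0 > 1, so the population is growing.

growing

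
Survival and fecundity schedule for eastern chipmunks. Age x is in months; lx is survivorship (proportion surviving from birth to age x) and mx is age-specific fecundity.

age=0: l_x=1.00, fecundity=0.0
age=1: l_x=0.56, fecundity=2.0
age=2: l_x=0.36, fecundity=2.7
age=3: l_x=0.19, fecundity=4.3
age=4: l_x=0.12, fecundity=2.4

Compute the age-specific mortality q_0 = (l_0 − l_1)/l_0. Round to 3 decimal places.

q_0 = (l_0 − l_1) / l_0 = (1 − 0.56) / 1
     = 0.44 / 1 = 0.44 → 0.440

0.440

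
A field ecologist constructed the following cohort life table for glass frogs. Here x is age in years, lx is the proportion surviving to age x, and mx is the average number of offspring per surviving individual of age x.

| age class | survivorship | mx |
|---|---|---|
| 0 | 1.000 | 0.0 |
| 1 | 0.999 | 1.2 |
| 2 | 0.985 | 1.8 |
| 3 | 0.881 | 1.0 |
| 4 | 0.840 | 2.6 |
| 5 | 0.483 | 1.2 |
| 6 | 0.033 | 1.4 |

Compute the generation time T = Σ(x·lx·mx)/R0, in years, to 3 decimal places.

2.897

lx·mx: 0, 1.1988, 1.773, 0.881, 2.184, 0.5796, 0.0462 → R0 = 6.6626
x·lx·mx: 0, 1.1988, 3.546, 2.643, 8.736, 2.898, 0.2772 → Σ = 19.299
T = 19.299 / 6.6626 = 2.896617… → 2.897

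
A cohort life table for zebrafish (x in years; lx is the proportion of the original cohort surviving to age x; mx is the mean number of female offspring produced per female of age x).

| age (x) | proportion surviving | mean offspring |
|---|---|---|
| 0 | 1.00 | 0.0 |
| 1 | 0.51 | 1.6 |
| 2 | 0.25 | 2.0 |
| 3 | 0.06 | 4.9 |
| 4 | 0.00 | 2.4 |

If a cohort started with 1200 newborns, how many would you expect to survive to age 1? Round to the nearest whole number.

Expected survivors = N0 · l_1 = 1200 × 0.51 = 612 → 612

612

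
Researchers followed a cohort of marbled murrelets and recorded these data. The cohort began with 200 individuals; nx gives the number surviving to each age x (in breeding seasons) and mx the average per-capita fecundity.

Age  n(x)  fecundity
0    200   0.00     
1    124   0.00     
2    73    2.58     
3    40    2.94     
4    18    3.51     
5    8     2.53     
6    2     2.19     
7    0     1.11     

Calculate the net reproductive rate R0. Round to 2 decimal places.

1.97

lx = nx/n0 = nx/200: 1, 0.62, 0.365, 0.2, 0.09, 0.04, 0.01, 0
lx·mx by age: 0, 0, 0.9417, 0.588, 0.3159, 0.1012, 0.0219, 0
R0 = Σ lx·mx = 1.9687 → 1.97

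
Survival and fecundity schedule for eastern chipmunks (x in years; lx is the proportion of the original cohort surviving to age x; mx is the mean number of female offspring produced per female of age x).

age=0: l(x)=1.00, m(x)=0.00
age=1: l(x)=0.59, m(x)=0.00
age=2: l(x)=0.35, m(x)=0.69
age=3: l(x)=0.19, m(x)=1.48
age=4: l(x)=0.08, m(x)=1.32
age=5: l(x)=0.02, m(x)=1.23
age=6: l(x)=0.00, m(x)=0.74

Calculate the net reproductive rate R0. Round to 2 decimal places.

lx·mx by age: 0, 0, 0.2415, 0.2812, 0.1056, 0.0246, 0
R0 = Σ lx·mx = 0.6529 → 0.65

0.65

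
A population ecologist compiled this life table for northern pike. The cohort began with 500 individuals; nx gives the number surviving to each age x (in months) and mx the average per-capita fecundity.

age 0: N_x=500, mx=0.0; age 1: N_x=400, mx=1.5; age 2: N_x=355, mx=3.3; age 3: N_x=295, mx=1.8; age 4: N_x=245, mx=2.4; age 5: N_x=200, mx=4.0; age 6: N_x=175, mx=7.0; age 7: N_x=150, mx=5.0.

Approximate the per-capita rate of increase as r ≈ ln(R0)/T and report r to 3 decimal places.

lx = nx/n0 = nx/500: 1, 0.8, 0.71, 0.59, 0.49, 0.4, 0.35, 0.3
R0 = Σ lx·mx = 0 + 1.2 + 2.343 + 1.062 + 1.176 + 1.6 + 2.45 + 1.5 = 11.331
Σ x·lx·mx = 46.976; T = 46.976/11.331 = 4.14579…
r ≈ ln(R0)/T = ln(11.331)/4.14579… = 0.58554… → 0.586

0.586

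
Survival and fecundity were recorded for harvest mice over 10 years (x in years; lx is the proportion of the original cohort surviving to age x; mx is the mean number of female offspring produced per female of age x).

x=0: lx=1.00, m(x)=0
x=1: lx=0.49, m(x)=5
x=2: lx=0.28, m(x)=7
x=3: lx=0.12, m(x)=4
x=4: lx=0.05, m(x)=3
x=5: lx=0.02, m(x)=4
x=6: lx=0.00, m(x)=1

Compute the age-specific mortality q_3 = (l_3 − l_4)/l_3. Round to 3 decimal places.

0.583

q_3 = (l_3 − l_4) / l_3 = (0.12 − 0.05) / 0.12
     = 0.07 / 0.12 = 0.583333… → 0.583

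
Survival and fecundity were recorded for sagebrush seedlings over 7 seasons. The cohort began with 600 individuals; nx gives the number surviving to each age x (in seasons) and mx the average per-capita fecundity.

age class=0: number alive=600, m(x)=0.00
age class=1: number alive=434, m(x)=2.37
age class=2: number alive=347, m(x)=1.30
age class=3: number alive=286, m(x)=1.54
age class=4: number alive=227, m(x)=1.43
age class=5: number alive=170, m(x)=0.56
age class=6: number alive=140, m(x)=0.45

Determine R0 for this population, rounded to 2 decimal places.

lx = nx/n0 = nx/600: 1, 0.72333…, 0.57833…, 0.47667…, 0.37833…, 0.28333…, 0.23333…
lx·mx by age: 0, 1.7143…, 0.751833…, 0.734067…, 0.541017…, 0.158667…, 0.105…
R0 = Σ lx·mx = 4.004883… → 4.00

4.00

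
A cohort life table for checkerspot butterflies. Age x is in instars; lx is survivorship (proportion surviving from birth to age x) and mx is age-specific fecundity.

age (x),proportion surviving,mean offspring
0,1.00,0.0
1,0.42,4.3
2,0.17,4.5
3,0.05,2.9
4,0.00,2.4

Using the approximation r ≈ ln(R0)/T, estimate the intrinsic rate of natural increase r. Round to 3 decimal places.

0.720

R0 = Σ lx·mx = 0 + 1.806 + 0.765 + 0.145 + 0 = 2.716
Σ x·lx·mx = 3.771; T = 3.771/2.716 = 1.38844…
r ≈ ln(R0)/T = ln(2.716)/1.38844… = 0.71963… → 0.720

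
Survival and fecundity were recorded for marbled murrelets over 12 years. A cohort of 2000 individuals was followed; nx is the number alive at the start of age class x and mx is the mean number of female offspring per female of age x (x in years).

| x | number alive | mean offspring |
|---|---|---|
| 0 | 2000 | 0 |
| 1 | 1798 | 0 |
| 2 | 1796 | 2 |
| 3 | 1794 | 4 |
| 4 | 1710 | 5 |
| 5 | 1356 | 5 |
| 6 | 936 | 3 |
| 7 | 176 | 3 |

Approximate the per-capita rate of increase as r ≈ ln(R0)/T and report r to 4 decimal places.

0.6744

lx = nx/n0 = nx/2000: 1, 0.899, 0.898, 0.897, 0.855, 0.678, 0.468, 0.088
R0 = Σ lx·mx = 0 + 0 + 1.796 + 3.588 + 4.275 + 3.39 + 1.404 + 0.264 = 14.717
Σ x·lx·mx = 58.678; T = 58.678/14.717 = 3.98709…
r ≈ ln(R0)/T = ln(14.717)/3.98709… = 0.674428… → 0.6744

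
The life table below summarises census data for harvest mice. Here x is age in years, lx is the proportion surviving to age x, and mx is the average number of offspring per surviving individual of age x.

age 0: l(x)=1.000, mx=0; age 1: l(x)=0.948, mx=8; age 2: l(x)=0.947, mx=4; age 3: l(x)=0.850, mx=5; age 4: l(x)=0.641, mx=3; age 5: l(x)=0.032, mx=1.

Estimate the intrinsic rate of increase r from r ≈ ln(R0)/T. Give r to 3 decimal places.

R0 = Σ lx·mx = 0 + 7.584 + 3.788 + 4.25 + 1.923 + 0.032 = 17.577
Σ x·lx·mx = 35.762; T = 35.762/17.577 = 2.03459…
r ≈ ln(R0)/T = ln(17.577)/2.03459… = 1.40893… → 1.409

1.409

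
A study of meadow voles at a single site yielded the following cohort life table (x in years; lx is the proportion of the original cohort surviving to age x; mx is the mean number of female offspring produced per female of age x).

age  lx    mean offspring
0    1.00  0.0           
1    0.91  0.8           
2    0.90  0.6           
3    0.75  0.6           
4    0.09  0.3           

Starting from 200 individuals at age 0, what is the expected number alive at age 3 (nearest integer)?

150

Expected survivors = N0 · l_3 = 200 × 0.75 = 150 → 150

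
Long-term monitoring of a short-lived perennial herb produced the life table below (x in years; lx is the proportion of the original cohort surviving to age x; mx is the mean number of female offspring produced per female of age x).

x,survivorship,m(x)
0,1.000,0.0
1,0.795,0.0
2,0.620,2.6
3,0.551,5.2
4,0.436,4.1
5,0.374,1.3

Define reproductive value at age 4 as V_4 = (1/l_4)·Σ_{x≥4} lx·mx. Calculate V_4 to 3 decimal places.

5.215

lx·mx for x ≥ 4: 1.7876, 0.4862 → sum = 2.2738
V_4 = 2.2738 / l_4 = 2.2738 / 0.436 = 5.215138… → 5.215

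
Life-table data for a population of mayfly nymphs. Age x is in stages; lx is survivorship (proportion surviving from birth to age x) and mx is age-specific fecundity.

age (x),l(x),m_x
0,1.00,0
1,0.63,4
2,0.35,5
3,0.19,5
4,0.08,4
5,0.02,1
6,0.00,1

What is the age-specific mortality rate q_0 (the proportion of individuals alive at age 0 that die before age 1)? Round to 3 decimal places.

0.370

q_0 = (l_0 − l_1) / l_0 = (1 − 0.63) / 1
     = 0.37 / 1 = 0.37 → 0.370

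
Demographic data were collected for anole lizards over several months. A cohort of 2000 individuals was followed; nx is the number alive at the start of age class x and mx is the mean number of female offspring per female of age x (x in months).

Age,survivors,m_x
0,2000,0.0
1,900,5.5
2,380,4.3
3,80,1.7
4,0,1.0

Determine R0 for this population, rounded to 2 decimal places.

lx = nx/n0 = nx/2000: 1, 0.45, 0.19, 0.04, 0
lx·mx by age: 0, 2.475, 0.817, 0.068, 0
R0 = Σ lx·mx = 3.36 → 3.36

3.36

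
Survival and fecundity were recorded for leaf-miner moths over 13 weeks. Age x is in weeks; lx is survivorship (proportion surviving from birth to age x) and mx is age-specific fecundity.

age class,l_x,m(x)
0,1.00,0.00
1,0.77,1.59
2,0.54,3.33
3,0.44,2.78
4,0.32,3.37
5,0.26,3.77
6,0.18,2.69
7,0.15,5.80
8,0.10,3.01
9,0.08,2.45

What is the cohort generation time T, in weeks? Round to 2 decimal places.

lx·mx: 0, 1.2243, 1.7982, 1.2232, 1.0784, 0.9802, 0.4842, 0.87, 0.301, 0.196 → R0 = 8.1555
x·lx·mx: 0, 1.2243, 3.5964, 3.6696, 4.3136, 4.901, 2.9052, 6.09, 2.408, 1.764 → Σ = 30.8721
T = 30.8721 / 8.1555 = 3.785433… → 3.79

3.79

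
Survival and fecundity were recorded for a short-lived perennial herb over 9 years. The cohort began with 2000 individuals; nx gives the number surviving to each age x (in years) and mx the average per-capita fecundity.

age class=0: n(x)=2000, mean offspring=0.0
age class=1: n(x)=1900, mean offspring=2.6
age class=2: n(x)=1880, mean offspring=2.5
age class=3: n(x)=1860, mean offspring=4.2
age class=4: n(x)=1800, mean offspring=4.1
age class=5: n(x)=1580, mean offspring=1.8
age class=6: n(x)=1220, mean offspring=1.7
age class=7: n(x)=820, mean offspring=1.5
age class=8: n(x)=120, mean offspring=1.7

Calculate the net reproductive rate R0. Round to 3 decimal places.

15.592

lx = nx/n0 = nx/2000: 1, 0.95, 0.94, 0.93, 0.9, 0.79, 0.61, 0.41, 0.06
lx·mx by age: 0, 2.47, 2.35, 3.906, 3.69, 1.422, 1.037, 0.615, 0.102
R0 = Σ lx·mx = 15.592 → 15.592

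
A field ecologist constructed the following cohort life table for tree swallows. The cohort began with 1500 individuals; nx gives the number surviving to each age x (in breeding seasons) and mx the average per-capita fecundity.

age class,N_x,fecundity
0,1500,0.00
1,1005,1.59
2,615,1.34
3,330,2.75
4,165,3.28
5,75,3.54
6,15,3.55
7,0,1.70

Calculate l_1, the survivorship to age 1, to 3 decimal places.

l_1 = n_1/n_0 = 1005/1500 = 0.67 → 0.670

0.670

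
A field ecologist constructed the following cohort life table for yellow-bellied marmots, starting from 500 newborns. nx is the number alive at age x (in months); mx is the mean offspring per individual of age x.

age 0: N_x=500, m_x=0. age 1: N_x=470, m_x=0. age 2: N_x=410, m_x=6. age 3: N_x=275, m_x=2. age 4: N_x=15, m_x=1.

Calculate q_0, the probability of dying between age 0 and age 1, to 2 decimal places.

0.06

lx = nx/n0 = nx/500: 1, 0.94, 0.82, 0.55, 0.03
q_0 = (l_0 − l_1) / l_0 = (1 − 0.94) / 1
     = 0.06 / 1 = 0.06 → 0.06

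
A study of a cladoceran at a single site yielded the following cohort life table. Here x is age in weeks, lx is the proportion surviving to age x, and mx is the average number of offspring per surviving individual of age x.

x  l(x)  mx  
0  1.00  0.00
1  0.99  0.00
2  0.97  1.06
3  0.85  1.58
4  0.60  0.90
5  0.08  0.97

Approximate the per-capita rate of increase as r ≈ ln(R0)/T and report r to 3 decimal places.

R0 = Σ lx·mx = 0 + 0 + 1.0282 + 1.343 + 0.54 + 0.0776 = 2.9888
Σ x·lx·mx = 8.6334; T = 8.6334/2.9888 = 2.88858…
r ≈ ln(R0)/T = ln(2.9888)/2.88858… = 0.37903… → 0.379

0.379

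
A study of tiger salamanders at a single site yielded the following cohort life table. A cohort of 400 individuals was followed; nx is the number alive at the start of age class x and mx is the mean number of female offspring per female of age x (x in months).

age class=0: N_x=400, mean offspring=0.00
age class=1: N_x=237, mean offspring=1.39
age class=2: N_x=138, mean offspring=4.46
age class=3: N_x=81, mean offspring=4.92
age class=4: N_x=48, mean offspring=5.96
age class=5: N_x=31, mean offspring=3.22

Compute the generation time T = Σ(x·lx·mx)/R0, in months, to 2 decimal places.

2.54

lx = nx/n0 = nx/400: 1, 0.5925, 0.345, 0.2025, 0.12, 0.0775
lx·mx: 0, 0.823575, 1.5387, 0.9963, 0.7152, 0.24955 → R0 = 4.323325
x·lx·mx: 0, 0.823575, 3.0774, 2.9889, 2.8608, 1.24775 → Σ = 10.998425
T = 10.998425 / 4.323325 = 2.543974… → 2.54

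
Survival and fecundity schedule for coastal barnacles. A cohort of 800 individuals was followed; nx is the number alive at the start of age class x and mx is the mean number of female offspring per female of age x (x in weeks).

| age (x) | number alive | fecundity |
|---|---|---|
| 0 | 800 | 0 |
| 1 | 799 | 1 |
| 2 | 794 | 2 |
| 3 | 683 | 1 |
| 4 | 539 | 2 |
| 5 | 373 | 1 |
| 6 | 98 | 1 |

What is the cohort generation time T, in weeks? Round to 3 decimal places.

2.769

lx = nx/n0 = nx/800: 1, 0.99875, 0.9925, 0.85375, 0.67375, 0.46625, 0.1225
lx·mx: 0, 0.99875, 1.985, 0.85375, 1.3475, 0.46625, 0.1225 → R0 = 5.77375
x·lx·mx: 0, 0.99875, 3.97, 2.56125, 5.39, 2.33125, 0.735 → Σ = 15.98625
T = 15.98625 / 5.77375 = 2.768781… → 2.769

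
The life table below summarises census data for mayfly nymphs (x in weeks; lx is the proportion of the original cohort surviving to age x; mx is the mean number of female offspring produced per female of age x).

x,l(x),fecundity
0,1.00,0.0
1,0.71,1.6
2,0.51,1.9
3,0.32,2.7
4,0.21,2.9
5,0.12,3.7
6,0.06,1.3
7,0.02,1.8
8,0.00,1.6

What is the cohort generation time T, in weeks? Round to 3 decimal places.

2.670

lx·mx: 0, 1.136, 0.969, 0.864, 0.609, 0.444, 0.078, 0.036, 0 → R0 = 4.136
x·lx·mx: 0, 1.136, 1.938, 2.592, 2.436, 2.22, 0.468, 0.252, 0 → Σ = 11.042
T = 11.042 / 4.136 = 2.669729… → 2.670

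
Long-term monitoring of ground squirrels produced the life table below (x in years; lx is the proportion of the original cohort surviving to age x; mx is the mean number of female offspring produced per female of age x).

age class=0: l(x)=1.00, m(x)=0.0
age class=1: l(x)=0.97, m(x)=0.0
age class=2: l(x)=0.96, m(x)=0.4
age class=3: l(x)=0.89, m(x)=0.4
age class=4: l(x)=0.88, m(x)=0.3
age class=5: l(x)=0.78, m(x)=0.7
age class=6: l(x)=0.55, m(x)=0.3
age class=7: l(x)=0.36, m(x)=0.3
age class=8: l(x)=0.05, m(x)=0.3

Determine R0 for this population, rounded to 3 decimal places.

lx·mx by age: 0, 0, 0.384, 0.356, 0.264, 0.546, 0.165, 0.108, 0.015
R0 = Σ lx·mx = 1.838 → 1.838

1.838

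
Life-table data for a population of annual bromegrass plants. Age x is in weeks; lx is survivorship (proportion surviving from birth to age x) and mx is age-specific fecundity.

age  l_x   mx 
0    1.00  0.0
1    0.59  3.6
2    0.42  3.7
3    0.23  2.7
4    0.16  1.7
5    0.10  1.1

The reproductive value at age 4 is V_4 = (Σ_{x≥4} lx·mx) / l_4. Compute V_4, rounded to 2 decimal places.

lx·mx for x ≥ 4: 0.272, 0.11 → sum = 0.382
V_4 = 0.382 / l_4 = 0.382 / 0.16 = 2.3875 → 2.39

2.39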